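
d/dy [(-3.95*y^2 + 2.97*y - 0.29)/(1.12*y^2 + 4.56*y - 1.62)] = (-21.3384*y^2 + 13.4476*y - 3.489)/(1.2544*y^4 + 10.2144*y^3 + 17.1648*y^2 - 14.7744*y + 2.6244)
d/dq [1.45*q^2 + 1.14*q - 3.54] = 2.9*q + 1.14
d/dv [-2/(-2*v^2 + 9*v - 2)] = 2*(9 - 4*v)/(2*v^2 - 9*v + 2)^2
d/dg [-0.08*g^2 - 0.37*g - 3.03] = -0.16*g - 0.37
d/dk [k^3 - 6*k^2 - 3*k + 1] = 3*k^2 - 12*k - 3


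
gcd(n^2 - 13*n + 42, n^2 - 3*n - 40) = 1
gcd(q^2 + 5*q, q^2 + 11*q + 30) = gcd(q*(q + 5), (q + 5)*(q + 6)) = q + 5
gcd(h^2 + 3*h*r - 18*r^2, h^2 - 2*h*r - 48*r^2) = h + 6*r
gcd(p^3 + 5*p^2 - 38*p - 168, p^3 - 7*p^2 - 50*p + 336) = p^2 + p - 42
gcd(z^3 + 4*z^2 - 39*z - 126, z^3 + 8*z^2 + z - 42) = z^2 + 10*z + 21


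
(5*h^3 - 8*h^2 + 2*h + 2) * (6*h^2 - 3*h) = 30*h^5 - 63*h^4 + 36*h^3 + 6*h^2 - 6*h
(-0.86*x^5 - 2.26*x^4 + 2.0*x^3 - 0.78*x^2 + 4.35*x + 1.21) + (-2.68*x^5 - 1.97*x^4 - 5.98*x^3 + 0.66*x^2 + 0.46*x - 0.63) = -3.54*x^5 - 4.23*x^4 - 3.98*x^3 - 0.12*x^2 + 4.81*x + 0.58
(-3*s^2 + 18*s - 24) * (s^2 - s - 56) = -3*s^4 + 21*s^3 + 126*s^2 - 984*s + 1344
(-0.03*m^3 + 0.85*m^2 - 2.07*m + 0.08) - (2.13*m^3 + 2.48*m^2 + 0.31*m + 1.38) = -2.16*m^3 - 1.63*m^2 - 2.38*m - 1.3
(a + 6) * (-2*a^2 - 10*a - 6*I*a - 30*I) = -2*a^3 - 22*a^2 - 6*I*a^2 - 60*a - 66*I*a - 180*I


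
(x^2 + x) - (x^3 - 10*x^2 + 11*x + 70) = -x^3 + 11*x^2 - 10*x - 70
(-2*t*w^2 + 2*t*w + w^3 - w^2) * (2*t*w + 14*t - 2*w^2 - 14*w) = -4*t^2*w^3 - 24*t^2*w^2 + 28*t^2*w + 6*t*w^4 + 36*t*w^3 - 42*t*w^2 - 2*w^5 - 12*w^4 + 14*w^3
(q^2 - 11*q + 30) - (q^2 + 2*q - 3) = 33 - 13*q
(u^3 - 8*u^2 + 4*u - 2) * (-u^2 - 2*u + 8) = -u^5 + 6*u^4 + 20*u^3 - 70*u^2 + 36*u - 16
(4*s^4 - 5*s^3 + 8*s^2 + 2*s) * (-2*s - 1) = -8*s^5 + 6*s^4 - 11*s^3 - 12*s^2 - 2*s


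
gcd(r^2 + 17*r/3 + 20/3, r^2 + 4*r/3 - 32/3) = r + 4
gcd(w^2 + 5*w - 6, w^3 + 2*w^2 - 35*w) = 1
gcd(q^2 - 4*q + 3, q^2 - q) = q - 1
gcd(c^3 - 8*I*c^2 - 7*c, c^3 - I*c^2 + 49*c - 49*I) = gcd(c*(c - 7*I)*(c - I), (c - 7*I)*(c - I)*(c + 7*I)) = c^2 - 8*I*c - 7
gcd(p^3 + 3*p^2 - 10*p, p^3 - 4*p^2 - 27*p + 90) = p + 5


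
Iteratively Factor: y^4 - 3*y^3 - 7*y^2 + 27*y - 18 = (y + 3)*(y^3 - 6*y^2 + 11*y - 6) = (y - 2)*(y + 3)*(y^2 - 4*y + 3) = (y - 3)*(y - 2)*(y + 3)*(y - 1)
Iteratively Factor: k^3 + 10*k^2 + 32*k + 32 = (k + 4)*(k^2 + 6*k + 8) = (k + 4)^2*(k + 2)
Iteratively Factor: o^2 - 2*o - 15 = (o + 3)*(o - 5)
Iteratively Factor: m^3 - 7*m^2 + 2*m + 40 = (m - 4)*(m^2 - 3*m - 10) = (m - 4)*(m + 2)*(m - 5)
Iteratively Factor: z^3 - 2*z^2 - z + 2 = (z - 1)*(z^2 - z - 2) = (z - 1)*(z + 1)*(z - 2)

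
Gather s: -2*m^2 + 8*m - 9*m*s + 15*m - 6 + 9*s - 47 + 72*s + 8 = -2*m^2 + 23*m + s*(81 - 9*m) - 45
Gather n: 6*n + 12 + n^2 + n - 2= n^2 + 7*n + 10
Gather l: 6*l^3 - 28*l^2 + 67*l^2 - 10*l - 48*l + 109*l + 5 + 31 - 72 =6*l^3 + 39*l^2 + 51*l - 36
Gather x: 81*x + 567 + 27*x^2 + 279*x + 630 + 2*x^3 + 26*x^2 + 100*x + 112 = 2*x^3 + 53*x^2 + 460*x + 1309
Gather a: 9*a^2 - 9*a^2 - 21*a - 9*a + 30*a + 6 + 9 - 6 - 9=0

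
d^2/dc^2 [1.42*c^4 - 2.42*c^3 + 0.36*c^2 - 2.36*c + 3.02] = 17.04*c^2 - 14.52*c + 0.72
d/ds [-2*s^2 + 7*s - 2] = 7 - 4*s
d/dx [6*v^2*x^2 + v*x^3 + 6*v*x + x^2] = 12*v^2*x + 3*v*x^2 + 6*v + 2*x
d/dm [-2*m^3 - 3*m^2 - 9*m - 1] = -6*m^2 - 6*m - 9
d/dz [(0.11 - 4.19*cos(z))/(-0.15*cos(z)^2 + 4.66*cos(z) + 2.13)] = (0.6285*cos(z)^2 - 0.0330000000000013*cos(z) + 9.4373)*sin(z)/(0.0225*cos(z)^4 - 1.398*cos(z)^3 + 21.0766*cos(z)^2 + 19.8516*cos(z) + 4.5369)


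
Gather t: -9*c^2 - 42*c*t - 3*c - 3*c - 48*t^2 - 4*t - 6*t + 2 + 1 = -9*c^2 - 6*c - 48*t^2 + t*(-42*c - 10) + 3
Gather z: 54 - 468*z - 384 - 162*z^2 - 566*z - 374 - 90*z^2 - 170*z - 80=-252*z^2 - 1204*z - 784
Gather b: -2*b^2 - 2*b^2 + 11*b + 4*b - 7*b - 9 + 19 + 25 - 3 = -4*b^2 + 8*b + 32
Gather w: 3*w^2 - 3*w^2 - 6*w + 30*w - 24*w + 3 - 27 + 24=0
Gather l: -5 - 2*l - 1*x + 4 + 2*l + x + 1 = 0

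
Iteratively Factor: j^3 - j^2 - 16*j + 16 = (j + 4)*(j^2 - 5*j + 4) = (j - 1)*(j + 4)*(j - 4)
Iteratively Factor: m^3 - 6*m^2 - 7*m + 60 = (m + 3)*(m^2 - 9*m + 20) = (m - 4)*(m + 3)*(m - 5)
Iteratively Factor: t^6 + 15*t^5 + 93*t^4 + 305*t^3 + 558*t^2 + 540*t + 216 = (t + 3)*(t^5 + 12*t^4 + 57*t^3 + 134*t^2 + 156*t + 72) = (t + 2)*(t + 3)*(t^4 + 10*t^3 + 37*t^2 + 60*t + 36) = (t + 2)*(t + 3)^2*(t^3 + 7*t^2 + 16*t + 12) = (t + 2)*(t + 3)^3*(t^2 + 4*t + 4) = (t + 2)^2*(t + 3)^3*(t + 2)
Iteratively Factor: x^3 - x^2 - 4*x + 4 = (x - 2)*(x^2 + x - 2) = (x - 2)*(x + 2)*(x - 1)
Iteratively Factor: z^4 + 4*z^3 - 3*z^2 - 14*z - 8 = (z + 1)*(z^3 + 3*z^2 - 6*z - 8) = (z + 1)^2*(z^2 + 2*z - 8) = (z - 2)*(z + 1)^2*(z + 4)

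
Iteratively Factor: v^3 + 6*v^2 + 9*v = (v)*(v^2 + 6*v + 9) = v*(v + 3)*(v + 3)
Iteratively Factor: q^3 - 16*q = (q + 4)*(q^2 - 4*q) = q*(q + 4)*(q - 4)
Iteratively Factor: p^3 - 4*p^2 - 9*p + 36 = (p - 4)*(p^2 - 9) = (p - 4)*(p + 3)*(p - 3)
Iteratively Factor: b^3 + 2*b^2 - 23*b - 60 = (b - 5)*(b^2 + 7*b + 12) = (b - 5)*(b + 3)*(b + 4)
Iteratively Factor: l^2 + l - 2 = (l - 1)*(l + 2)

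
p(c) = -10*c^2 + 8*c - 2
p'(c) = 8 - 20*c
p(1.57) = -14.09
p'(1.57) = -23.40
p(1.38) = -10.00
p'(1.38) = -19.60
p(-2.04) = -59.94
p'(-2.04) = 48.80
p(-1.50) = -36.50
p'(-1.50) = 38.00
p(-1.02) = -20.56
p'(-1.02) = 28.40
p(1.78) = -19.44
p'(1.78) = -27.60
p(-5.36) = -332.18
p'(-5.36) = 115.20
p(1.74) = -18.36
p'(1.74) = -26.80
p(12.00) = -1346.00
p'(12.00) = -232.00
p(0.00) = -2.00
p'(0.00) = 8.00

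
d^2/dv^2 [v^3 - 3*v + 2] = 6*v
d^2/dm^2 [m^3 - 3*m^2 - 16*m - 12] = 6*m - 6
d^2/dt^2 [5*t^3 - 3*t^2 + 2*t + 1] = 30*t - 6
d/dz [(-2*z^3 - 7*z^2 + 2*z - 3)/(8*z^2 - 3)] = 2*(-8*z^4 + z^2 + 45*z - 3)/(64*z^4 - 48*z^2 + 9)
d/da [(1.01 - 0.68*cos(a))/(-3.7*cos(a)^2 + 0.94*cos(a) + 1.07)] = (2.516*cos(a)^2 - 7.474*cos(a) + 1.677)*sin(a)/(13.69*cos(a)^4 - 6.956*cos(a)^3 - 7.0344*cos(a)^2 + 2.0116*cos(a) + 1.1449)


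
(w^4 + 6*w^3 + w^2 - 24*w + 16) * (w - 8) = w^5 - 2*w^4 - 47*w^3 - 32*w^2 + 208*w - 128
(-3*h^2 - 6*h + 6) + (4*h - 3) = -3*h^2 - 2*h + 3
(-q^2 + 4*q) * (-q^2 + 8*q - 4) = q^4 - 12*q^3 + 36*q^2 - 16*q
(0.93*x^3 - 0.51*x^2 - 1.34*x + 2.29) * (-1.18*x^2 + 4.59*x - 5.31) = -1.0974*x^5 + 4.8705*x^4 - 5.698*x^3 - 6.1447*x^2 + 17.6265*x - 12.1599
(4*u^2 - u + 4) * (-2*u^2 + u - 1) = -8*u^4 + 6*u^3 - 13*u^2 + 5*u - 4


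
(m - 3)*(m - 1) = m^2 - 4*m + 3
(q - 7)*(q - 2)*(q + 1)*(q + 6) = q^4 - 2*q^3 - 43*q^2 + 44*q + 84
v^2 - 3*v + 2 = (v - 2)*(v - 1)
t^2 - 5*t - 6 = (t - 6)*(t + 1)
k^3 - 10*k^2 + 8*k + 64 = (k - 8)*(k - 4)*(k + 2)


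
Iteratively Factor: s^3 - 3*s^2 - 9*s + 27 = (s - 3)*(s^2 - 9) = (s - 3)^2*(s + 3)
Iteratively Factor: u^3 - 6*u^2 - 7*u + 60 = (u + 3)*(u^2 - 9*u + 20) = (u - 5)*(u + 3)*(u - 4)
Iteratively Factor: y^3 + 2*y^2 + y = (y)*(y^2 + 2*y + 1) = y*(y + 1)*(y + 1)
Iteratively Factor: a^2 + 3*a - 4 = (a + 4)*(a - 1)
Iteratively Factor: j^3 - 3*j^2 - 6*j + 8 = (j + 2)*(j^2 - 5*j + 4) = (j - 1)*(j + 2)*(j - 4)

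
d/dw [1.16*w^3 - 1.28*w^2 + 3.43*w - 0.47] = 3.48*w^2 - 2.56*w + 3.43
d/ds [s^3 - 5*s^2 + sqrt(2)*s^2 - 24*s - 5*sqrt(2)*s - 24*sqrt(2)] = 3*s^2 - 10*s + 2*sqrt(2)*s - 24 - 5*sqrt(2)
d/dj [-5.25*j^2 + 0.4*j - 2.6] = 0.4 - 10.5*j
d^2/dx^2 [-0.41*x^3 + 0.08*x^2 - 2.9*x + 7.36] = 0.16 - 2.46*x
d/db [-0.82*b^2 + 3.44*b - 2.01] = 3.44 - 1.64*b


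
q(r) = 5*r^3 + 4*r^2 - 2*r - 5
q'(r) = 15*r^2 + 8*r - 2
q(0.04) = -5.07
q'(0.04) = -1.66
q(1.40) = 13.76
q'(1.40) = 38.60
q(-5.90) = -880.86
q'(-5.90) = 472.95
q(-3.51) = -164.92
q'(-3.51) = 154.72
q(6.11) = 1272.60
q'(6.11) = 606.86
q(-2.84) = -81.59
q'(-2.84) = 96.26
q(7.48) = 2296.39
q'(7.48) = 897.10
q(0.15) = -5.19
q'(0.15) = -0.46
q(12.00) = 9187.00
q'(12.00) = 2254.00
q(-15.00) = -15950.00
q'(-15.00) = 3253.00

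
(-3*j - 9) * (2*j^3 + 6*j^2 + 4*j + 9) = -6*j^4 - 36*j^3 - 66*j^2 - 63*j - 81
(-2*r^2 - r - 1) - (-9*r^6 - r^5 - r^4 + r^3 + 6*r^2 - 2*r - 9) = 9*r^6 + r^5 + r^4 - r^3 - 8*r^2 + r + 8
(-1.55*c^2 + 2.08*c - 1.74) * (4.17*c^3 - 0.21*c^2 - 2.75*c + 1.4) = -6.4635*c^5 + 8.9991*c^4 - 3.4301*c^3 - 7.5246*c^2 + 7.697*c - 2.436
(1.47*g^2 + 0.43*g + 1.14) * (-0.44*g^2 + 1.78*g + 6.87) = -0.6468*g^4 + 2.4274*g^3 + 10.3627*g^2 + 4.9833*g + 7.8318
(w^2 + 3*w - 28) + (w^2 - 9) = 2*w^2 + 3*w - 37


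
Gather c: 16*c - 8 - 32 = 16*c - 40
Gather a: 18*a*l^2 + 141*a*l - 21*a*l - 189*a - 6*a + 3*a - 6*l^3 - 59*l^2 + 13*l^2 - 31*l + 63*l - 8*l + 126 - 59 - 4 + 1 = a*(18*l^2 + 120*l - 192) - 6*l^3 - 46*l^2 + 24*l + 64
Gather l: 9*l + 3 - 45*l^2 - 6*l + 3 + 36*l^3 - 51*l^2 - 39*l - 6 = 36*l^3 - 96*l^2 - 36*l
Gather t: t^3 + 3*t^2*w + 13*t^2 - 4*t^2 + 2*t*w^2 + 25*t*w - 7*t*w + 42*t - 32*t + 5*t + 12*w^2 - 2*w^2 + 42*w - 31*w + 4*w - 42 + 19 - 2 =t^3 + t^2*(3*w + 9) + t*(2*w^2 + 18*w + 15) + 10*w^2 + 15*w - 25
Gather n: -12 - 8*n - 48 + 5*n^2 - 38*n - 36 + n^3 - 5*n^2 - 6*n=n^3 - 52*n - 96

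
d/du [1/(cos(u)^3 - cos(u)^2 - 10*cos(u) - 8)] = (3*cos(u)^2 - 2*cos(u) - 10)*sin(u)/(-cos(u)^3 + cos(u)^2 + 10*cos(u) + 8)^2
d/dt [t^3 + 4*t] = 3*t^2 + 4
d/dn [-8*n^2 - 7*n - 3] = -16*n - 7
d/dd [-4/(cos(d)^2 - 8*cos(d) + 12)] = 8*(4 - cos(d))*sin(d)/(cos(d)^2 - 8*cos(d) + 12)^2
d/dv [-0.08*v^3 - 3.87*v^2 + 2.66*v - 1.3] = -0.24*v^2 - 7.74*v + 2.66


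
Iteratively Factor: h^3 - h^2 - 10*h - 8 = (h + 1)*(h^2 - 2*h - 8) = (h - 4)*(h + 1)*(h + 2)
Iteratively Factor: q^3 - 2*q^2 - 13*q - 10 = (q + 1)*(q^2 - 3*q - 10) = (q - 5)*(q + 1)*(q + 2)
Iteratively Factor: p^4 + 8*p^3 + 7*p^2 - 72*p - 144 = (p + 4)*(p^3 + 4*p^2 - 9*p - 36) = (p - 3)*(p + 4)*(p^2 + 7*p + 12) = (p - 3)*(p + 3)*(p + 4)*(p + 4)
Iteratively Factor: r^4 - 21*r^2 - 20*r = (r)*(r^3 - 21*r - 20) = r*(r + 4)*(r^2 - 4*r - 5) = r*(r - 5)*(r + 4)*(r + 1)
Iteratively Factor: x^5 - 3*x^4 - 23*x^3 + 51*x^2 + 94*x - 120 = (x - 3)*(x^4 - 23*x^2 - 18*x + 40) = (x - 5)*(x - 3)*(x^3 + 5*x^2 + 2*x - 8) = (x - 5)*(x - 3)*(x + 4)*(x^2 + x - 2) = (x - 5)*(x - 3)*(x - 1)*(x + 4)*(x + 2)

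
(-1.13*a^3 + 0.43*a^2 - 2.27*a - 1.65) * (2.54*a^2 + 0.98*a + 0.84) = -2.8702*a^5 - 0.0151999999999999*a^4 - 6.2936*a^3 - 6.0544*a^2 - 3.5238*a - 1.386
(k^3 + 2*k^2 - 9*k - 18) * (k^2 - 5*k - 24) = k^5 - 3*k^4 - 43*k^3 - 21*k^2 + 306*k + 432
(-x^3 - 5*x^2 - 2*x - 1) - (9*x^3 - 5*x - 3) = -10*x^3 - 5*x^2 + 3*x + 2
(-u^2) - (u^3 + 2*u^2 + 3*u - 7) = -u^3 - 3*u^2 - 3*u + 7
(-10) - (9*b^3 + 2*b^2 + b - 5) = -9*b^3 - 2*b^2 - b - 5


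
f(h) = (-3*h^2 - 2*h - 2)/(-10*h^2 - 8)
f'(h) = 20*h*(-3*h^2 - 2*h - 2)/(-10*h^2 - 8)^2 + (-6*h - 2)/(-10*h^2 - 8)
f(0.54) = 0.36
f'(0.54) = 0.12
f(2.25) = 0.37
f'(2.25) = -0.02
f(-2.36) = 0.22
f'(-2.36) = -0.03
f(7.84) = 0.32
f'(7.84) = -0.00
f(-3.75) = 0.25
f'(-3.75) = -0.01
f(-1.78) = 0.20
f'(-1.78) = -0.04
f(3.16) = 0.35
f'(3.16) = -0.01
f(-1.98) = 0.21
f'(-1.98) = -0.04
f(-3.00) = 0.23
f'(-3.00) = -0.02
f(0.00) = 0.25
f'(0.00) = 0.25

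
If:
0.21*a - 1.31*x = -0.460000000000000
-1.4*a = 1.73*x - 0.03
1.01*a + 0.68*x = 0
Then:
No Solution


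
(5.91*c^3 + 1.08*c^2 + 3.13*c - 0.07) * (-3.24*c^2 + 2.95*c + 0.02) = -19.1484*c^5 + 13.9353*c^4 - 6.837*c^3 + 9.4819*c^2 - 0.1439*c - 0.0014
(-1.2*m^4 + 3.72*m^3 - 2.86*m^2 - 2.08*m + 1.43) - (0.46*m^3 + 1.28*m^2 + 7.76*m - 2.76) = -1.2*m^4 + 3.26*m^3 - 4.14*m^2 - 9.84*m + 4.19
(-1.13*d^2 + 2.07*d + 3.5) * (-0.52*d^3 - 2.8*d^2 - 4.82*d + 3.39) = 0.5876*d^5 + 2.0876*d^4 - 2.1694*d^3 - 23.6081*d^2 - 9.8527*d + 11.865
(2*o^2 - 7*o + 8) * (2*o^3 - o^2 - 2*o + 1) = 4*o^5 - 16*o^4 + 19*o^3 + 8*o^2 - 23*o + 8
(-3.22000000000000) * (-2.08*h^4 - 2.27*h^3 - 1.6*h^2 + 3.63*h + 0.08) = 6.6976*h^4 + 7.3094*h^3 + 5.152*h^2 - 11.6886*h - 0.2576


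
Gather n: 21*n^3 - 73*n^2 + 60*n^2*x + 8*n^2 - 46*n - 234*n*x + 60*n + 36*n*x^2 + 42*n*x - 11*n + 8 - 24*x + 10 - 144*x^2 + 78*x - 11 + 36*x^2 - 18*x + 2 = 21*n^3 + n^2*(60*x - 65) + n*(36*x^2 - 192*x + 3) - 108*x^2 + 36*x + 9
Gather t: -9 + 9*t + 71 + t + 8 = 10*t + 70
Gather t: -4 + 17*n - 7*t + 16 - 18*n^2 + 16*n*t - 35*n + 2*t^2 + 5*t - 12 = -18*n^2 - 18*n + 2*t^2 + t*(16*n - 2)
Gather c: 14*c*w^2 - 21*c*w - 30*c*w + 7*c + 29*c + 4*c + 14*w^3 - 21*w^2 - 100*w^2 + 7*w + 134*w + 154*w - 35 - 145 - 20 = c*(14*w^2 - 51*w + 40) + 14*w^3 - 121*w^2 + 295*w - 200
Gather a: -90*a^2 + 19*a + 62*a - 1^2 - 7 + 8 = -90*a^2 + 81*a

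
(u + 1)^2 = u^2 + 2*u + 1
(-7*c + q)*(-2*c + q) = 14*c^2 - 9*c*q + q^2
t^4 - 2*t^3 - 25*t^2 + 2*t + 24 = (t - 6)*(t - 1)*(t + 1)*(t + 4)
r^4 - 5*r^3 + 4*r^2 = r^2*(r - 4)*(r - 1)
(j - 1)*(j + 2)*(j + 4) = j^3 + 5*j^2 + 2*j - 8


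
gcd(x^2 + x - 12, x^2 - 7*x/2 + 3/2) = x - 3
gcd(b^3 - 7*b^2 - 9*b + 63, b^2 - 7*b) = b - 7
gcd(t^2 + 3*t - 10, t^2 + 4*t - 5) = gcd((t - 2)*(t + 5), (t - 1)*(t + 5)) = t + 5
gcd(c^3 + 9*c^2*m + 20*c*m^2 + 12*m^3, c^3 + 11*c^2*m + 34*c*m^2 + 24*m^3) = c^2 + 7*c*m + 6*m^2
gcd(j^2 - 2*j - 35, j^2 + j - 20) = j + 5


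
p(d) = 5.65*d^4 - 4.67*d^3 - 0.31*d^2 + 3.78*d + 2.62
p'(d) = 22.6*d^3 - 14.01*d^2 - 0.62*d + 3.78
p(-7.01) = 15212.91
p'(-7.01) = -8465.40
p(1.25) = 11.53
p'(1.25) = 25.26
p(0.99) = 6.95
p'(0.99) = 11.36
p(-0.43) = 1.50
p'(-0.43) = -0.34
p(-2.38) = 236.11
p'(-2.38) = -378.78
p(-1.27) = 21.58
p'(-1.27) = -64.32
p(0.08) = 2.92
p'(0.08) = 3.65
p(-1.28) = 22.23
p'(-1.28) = -65.78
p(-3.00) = 572.23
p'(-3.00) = -730.65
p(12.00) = 109091.98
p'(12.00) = 37031.70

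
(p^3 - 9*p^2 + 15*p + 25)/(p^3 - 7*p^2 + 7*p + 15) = (p - 5)/(p - 3)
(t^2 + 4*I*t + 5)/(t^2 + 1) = (t + 5*I)/(t + I)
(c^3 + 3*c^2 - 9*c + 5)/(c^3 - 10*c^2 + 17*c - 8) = (c + 5)/(c - 8)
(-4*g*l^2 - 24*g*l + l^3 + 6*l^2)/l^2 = -4*g - 24*g/l + l + 6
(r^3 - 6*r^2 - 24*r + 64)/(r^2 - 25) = (r^3 - 6*r^2 - 24*r + 64)/(r^2 - 25)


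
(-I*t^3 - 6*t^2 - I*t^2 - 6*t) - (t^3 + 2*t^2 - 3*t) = -t^3 - I*t^3 - 8*t^2 - I*t^2 - 3*t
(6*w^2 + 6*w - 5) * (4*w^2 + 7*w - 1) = 24*w^4 + 66*w^3 + 16*w^2 - 41*w + 5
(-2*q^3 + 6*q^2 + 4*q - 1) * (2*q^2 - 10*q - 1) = -4*q^5 + 32*q^4 - 50*q^3 - 48*q^2 + 6*q + 1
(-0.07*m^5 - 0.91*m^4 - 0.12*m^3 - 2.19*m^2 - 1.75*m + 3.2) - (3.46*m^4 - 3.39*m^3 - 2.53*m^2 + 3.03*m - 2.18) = -0.07*m^5 - 4.37*m^4 + 3.27*m^3 + 0.34*m^2 - 4.78*m + 5.38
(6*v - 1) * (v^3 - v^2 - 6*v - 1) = 6*v^4 - 7*v^3 - 35*v^2 + 1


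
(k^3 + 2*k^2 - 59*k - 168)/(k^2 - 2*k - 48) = (k^2 + 10*k + 21)/(k + 6)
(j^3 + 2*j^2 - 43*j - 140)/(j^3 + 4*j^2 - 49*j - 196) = (j + 5)/(j + 7)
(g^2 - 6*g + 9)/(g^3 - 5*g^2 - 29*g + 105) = (g - 3)/(g^2 - 2*g - 35)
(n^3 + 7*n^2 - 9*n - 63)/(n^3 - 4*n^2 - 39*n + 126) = (n^2 + 10*n + 21)/(n^2 - n - 42)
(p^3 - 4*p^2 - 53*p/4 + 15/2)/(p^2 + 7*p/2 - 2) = (p^2 - 7*p/2 - 15)/(p + 4)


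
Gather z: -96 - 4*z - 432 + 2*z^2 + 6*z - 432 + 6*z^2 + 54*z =8*z^2 + 56*z - 960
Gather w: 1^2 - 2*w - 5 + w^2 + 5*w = w^2 + 3*w - 4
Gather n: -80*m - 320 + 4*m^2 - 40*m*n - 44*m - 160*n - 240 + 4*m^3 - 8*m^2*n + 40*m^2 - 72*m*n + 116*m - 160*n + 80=4*m^3 + 44*m^2 - 8*m + n*(-8*m^2 - 112*m - 320) - 480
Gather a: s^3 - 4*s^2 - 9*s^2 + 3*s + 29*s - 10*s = s^3 - 13*s^2 + 22*s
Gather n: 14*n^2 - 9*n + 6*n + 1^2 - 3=14*n^2 - 3*n - 2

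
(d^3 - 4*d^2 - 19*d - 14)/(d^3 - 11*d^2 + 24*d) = (d^3 - 4*d^2 - 19*d - 14)/(d*(d^2 - 11*d + 24))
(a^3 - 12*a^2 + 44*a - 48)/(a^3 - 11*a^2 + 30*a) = (a^2 - 6*a + 8)/(a*(a - 5))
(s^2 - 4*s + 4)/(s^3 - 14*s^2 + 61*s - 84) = (s^2 - 4*s + 4)/(s^3 - 14*s^2 + 61*s - 84)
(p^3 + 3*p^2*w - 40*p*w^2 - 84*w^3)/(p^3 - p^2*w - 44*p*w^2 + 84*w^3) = (p + 2*w)/(p - 2*w)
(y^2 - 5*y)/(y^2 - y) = (y - 5)/(y - 1)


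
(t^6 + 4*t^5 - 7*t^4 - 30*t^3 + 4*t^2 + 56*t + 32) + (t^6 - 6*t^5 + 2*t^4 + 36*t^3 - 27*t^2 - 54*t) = 2*t^6 - 2*t^5 - 5*t^4 + 6*t^3 - 23*t^2 + 2*t + 32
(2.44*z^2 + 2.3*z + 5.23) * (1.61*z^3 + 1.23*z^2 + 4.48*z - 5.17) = 3.9284*z^5 + 6.7042*z^4 + 22.1805*z^3 + 4.1221*z^2 + 11.5394*z - 27.0391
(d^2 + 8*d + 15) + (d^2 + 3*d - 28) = 2*d^2 + 11*d - 13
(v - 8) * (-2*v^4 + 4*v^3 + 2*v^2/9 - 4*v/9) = -2*v^5 + 20*v^4 - 286*v^3/9 - 20*v^2/9 + 32*v/9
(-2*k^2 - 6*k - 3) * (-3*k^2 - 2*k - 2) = 6*k^4 + 22*k^3 + 25*k^2 + 18*k + 6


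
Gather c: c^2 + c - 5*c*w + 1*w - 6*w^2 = c^2 + c*(1 - 5*w) - 6*w^2 + w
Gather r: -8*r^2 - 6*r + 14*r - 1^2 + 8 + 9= -8*r^2 + 8*r + 16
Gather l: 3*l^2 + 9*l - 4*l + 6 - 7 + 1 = 3*l^2 + 5*l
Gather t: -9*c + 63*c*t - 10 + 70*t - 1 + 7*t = -9*c + t*(63*c + 77) - 11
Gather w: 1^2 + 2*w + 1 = 2*w + 2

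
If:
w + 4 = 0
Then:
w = -4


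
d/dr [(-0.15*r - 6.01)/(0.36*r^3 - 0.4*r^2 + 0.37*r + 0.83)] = (0.108*r^3 + 6.4308*r^2 - 4.808*r + 2.0992)/(0.1296*r^6 - 0.288*r^5 + 0.4264*r^4 + 0.3016*r^3 - 0.5271*r^2 + 0.6142*r + 0.6889)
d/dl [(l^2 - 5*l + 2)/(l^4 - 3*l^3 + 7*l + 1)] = ((2*l - 5)*(l^4 - 3*l^3 + 7*l + 1) - (l^2 - 5*l + 2)*(4*l^3 - 9*l^2 + 7))/(l^4 - 3*l^3 + 7*l + 1)^2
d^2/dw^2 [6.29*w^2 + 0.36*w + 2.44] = 12.5800000000000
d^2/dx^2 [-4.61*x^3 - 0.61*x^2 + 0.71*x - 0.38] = -27.66*x - 1.22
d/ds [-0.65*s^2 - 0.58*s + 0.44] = -1.3*s - 0.58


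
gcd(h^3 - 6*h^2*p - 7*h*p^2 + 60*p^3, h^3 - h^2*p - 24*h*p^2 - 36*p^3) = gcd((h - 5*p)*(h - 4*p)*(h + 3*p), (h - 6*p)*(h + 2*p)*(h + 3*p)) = h + 3*p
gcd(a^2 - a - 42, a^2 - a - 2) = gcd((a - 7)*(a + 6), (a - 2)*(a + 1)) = 1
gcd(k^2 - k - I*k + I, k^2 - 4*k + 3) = k - 1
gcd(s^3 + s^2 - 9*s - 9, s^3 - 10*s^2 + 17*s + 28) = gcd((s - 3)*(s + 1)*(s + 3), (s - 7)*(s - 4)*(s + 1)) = s + 1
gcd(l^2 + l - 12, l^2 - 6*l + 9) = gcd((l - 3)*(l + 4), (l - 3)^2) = l - 3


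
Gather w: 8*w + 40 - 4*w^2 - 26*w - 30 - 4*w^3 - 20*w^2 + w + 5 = -4*w^3 - 24*w^2 - 17*w + 15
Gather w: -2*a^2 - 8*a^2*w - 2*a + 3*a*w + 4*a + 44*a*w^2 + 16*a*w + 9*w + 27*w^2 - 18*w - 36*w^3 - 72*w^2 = -2*a^2 + 2*a - 36*w^3 + w^2*(44*a - 45) + w*(-8*a^2 + 19*a - 9)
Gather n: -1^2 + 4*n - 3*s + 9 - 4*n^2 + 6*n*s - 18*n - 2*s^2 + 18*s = -4*n^2 + n*(6*s - 14) - 2*s^2 + 15*s + 8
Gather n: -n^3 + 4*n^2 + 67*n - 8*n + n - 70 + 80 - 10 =-n^3 + 4*n^2 + 60*n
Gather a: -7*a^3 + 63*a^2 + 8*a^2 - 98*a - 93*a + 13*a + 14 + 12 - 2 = -7*a^3 + 71*a^2 - 178*a + 24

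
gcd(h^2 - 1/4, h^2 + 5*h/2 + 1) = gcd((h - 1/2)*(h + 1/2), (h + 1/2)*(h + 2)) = h + 1/2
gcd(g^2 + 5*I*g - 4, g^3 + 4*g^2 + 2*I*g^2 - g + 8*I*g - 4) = g + I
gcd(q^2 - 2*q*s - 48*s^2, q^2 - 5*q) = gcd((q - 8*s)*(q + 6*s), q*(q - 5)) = 1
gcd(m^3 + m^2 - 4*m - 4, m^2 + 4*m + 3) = m + 1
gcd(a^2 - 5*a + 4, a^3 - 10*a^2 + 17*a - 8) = a - 1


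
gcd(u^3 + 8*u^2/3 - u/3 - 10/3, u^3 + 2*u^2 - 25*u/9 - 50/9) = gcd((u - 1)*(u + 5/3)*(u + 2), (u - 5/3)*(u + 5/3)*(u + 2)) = u^2 + 11*u/3 + 10/3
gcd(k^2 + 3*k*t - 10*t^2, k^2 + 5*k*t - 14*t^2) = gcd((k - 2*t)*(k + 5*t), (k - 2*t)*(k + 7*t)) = -k + 2*t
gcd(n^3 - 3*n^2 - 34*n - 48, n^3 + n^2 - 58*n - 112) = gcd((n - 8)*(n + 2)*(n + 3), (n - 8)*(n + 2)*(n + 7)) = n^2 - 6*n - 16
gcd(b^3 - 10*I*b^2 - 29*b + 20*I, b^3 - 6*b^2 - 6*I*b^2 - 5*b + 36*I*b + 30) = b^2 - 6*I*b - 5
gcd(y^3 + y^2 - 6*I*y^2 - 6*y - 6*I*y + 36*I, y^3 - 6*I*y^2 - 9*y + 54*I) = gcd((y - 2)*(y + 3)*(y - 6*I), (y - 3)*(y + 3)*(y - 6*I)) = y^2 + y*(3 - 6*I) - 18*I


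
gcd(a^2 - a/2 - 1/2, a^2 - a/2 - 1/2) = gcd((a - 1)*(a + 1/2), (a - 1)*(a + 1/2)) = a^2 - a/2 - 1/2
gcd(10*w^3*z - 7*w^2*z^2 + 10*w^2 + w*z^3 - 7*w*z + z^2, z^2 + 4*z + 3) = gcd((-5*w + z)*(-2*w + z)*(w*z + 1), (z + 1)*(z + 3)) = 1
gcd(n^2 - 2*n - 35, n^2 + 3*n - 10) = n + 5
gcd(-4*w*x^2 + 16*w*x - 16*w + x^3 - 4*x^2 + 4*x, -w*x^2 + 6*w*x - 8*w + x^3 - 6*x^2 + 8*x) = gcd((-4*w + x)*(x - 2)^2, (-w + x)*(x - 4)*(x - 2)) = x - 2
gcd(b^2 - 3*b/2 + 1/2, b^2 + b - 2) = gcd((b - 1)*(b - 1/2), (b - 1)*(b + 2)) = b - 1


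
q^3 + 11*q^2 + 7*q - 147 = (q - 3)*(q + 7)^2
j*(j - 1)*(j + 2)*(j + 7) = j^4 + 8*j^3 + 5*j^2 - 14*j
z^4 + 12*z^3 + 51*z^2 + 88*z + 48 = (z + 1)*(z + 3)*(z + 4)^2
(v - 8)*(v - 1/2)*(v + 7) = v^3 - 3*v^2/2 - 111*v/2 + 28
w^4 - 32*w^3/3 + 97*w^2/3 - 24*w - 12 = (w - 6)*(w - 3)*(w - 2)*(w + 1/3)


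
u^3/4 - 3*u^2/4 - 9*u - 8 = (u/4 + 1)*(u - 8)*(u + 1)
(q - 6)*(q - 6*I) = q^2 - 6*q - 6*I*q + 36*I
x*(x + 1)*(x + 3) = x^3 + 4*x^2 + 3*x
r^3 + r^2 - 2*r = r*(r - 1)*(r + 2)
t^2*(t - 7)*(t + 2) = t^4 - 5*t^3 - 14*t^2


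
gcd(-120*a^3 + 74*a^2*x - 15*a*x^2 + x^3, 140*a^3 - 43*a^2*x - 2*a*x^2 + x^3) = 20*a^2 - 9*a*x + x^2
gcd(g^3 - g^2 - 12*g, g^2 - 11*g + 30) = 1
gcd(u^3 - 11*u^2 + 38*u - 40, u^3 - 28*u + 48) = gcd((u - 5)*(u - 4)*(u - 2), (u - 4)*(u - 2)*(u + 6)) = u^2 - 6*u + 8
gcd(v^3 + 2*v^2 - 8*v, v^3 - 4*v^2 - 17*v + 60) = v + 4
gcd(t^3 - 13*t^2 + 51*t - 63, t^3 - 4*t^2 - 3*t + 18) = t^2 - 6*t + 9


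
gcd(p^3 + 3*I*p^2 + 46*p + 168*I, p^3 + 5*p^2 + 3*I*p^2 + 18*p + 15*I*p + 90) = p + 6*I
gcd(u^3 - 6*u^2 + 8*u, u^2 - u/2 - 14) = u - 4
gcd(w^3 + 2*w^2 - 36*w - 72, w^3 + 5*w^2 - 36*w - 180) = w^2 - 36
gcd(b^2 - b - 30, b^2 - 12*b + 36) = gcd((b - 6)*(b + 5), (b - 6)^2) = b - 6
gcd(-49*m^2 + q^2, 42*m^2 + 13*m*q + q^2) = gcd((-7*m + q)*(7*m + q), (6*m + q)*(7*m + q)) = 7*m + q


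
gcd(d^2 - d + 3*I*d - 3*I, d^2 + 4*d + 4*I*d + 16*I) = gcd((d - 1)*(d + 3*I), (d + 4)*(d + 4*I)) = 1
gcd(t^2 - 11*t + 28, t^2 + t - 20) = t - 4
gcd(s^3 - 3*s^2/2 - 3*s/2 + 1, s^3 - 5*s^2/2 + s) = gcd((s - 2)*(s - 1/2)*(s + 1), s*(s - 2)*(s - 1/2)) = s^2 - 5*s/2 + 1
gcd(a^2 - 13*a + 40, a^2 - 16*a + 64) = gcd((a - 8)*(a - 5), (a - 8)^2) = a - 8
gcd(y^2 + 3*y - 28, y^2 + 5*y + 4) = 1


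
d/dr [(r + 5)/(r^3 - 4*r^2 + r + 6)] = (r^3 - 4*r^2 + r - (r + 5)*(3*r^2 - 8*r + 1) + 6)/(r^3 - 4*r^2 + r + 6)^2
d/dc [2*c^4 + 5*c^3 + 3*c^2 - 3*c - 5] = 8*c^3 + 15*c^2 + 6*c - 3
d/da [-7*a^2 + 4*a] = 4 - 14*a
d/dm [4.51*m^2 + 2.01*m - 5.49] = 9.02*m + 2.01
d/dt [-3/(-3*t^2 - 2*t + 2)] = 6*(-3*t - 1)/(3*t^2 + 2*t - 2)^2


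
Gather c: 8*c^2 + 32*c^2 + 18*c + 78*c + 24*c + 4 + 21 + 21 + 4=40*c^2 + 120*c + 50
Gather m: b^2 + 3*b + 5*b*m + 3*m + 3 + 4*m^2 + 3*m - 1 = b^2 + 3*b + 4*m^2 + m*(5*b + 6) + 2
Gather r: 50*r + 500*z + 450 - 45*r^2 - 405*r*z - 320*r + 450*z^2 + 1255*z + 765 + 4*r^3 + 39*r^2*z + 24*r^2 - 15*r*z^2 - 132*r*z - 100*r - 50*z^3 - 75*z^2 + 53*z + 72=4*r^3 + r^2*(39*z - 21) + r*(-15*z^2 - 537*z - 370) - 50*z^3 + 375*z^2 + 1808*z + 1287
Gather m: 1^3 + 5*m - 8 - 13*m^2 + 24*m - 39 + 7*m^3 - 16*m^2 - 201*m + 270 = 7*m^3 - 29*m^2 - 172*m + 224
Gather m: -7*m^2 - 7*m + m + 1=-7*m^2 - 6*m + 1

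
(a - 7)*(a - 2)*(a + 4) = a^3 - 5*a^2 - 22*a + 56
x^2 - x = x*(x - 1)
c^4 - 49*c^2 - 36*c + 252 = (c - 7)*(c - 2)*(c + 3)*(c + 6)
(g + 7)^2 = g^2 + 14*g + 49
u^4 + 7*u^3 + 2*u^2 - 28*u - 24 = (u - 2)*(u + 1)*(u + 2)*(u + 6)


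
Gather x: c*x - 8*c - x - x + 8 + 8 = -8*c + x*(c - 2) + 16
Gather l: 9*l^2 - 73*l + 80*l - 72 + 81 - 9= 9*l^2 + 7*l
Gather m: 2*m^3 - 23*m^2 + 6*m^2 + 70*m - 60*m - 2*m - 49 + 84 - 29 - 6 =2*m^3 - 17*m^2 + 8*m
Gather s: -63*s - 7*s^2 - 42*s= -7*s^2 - 105*s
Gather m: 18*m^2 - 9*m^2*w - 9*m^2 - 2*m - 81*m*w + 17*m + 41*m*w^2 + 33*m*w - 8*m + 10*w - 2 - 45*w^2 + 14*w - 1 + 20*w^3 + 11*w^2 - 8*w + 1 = m^2*(9 - 9*w) + m*(41*w^2 - 48*w + 7) + 20*w^3 - 34*w^2 + 16*w - 2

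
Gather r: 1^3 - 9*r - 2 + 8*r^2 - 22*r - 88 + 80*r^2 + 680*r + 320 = 88*r^2 + 649*r + 231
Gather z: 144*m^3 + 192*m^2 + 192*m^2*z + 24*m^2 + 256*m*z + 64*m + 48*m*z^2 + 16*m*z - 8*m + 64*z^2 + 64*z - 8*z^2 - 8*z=144*m^3 + 216*m^2 + 56*m + z^2*(48*m + 56) + z*(192*m^2 + 272*m + 56)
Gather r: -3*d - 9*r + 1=-3*d - 9*r + 1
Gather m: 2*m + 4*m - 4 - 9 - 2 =6*m - 15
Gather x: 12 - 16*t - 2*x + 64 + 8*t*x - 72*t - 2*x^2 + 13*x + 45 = -88*t - 2*x^2 + x*(8*t + 11) + 121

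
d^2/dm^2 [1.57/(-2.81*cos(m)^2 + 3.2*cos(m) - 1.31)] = (49.587508*(1 - cos(m)^2)^2 - 42.35232*cos(m)^3 + 17.753246*cos(m)^2 + 91.28608*cos(m) - 70.182454)/(2.81*cos(m)^2 - 3.2*cos(m) + 1.31)^3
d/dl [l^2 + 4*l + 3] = 2*l + 4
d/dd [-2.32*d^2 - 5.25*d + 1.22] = -4.64*d - 5.25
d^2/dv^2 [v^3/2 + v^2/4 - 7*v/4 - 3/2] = 3*v + 1/2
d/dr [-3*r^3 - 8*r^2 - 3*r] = -9*r^2 - 16*r - 3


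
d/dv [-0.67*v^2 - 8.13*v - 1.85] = -1.34*v - 8.13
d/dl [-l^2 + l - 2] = 1 - 2*l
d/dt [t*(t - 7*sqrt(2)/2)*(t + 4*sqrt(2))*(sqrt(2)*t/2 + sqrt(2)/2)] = 2*sqrt(2)*t^3 + 3*t^2/2 + 3*sqrt(2)*t^2/2 - 28*sqrt(2)*t + t - 14*sqrt(2)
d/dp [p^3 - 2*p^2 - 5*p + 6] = 3*p^2 - 4*p - 5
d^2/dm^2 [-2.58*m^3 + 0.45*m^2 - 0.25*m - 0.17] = 0.9 - 15.48*m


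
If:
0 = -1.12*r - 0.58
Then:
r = -0.52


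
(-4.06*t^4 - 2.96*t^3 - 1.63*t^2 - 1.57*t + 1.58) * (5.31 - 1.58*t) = 6.4148*t^5 - 16.8818*t^4 - 13.1422*t^3 - 6.1747*t^2 - 10.8331*t + 8.3898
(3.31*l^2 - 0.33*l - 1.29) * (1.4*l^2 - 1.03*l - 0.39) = 4.634*l^4 - 3.8713*l^3 - 2.757*l^2 + 1.4574*l + 0.5031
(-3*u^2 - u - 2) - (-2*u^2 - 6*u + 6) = -u^2 + 5*u - 8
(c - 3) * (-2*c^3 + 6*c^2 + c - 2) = -2*c^4 + 12*c^3 - 17*c^2 - 5*c + 6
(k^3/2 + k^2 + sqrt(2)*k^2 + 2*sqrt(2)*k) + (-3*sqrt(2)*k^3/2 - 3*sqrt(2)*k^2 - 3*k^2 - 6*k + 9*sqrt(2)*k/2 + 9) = -3*sqrt(2)*k^3/2 + k^3/2 - 2*sqrt(2)*k^2 - 2*k^2 - 6*k + 13*sqrt(2)*k/2 + 9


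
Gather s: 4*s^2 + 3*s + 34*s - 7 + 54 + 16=4*s^2 + 37*s + 63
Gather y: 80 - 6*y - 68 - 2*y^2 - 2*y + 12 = -2*y^2 - 8*y + 24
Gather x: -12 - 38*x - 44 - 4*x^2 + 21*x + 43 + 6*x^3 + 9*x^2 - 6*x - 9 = 6*x^3 + 5*x^2 - 23*x - 22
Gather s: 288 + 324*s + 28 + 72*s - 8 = 396*s + 308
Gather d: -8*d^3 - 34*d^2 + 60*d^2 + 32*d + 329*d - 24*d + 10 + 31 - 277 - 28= -8*d^3 + 26*d^2 + 337*d - 264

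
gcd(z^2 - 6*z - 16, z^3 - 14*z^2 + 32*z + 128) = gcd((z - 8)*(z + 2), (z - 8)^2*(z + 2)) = z^2 - 6*z - 16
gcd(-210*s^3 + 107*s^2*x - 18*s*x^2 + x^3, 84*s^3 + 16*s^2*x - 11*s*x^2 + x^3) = 42*s^2 - 13*s*x + x^2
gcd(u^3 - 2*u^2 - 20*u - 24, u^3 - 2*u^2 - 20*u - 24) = u^3 - 2*u^2 - 20*u - 24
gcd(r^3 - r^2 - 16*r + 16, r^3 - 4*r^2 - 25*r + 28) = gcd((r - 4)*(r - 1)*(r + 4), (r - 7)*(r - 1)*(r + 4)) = r^2 + 3*r - 4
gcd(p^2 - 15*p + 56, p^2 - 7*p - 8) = p - 8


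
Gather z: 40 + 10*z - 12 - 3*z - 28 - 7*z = 0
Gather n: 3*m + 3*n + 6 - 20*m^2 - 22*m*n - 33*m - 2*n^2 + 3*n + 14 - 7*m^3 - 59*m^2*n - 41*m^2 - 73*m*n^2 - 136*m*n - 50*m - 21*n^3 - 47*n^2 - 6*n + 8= -7*m^3 - 61*m^2 - 80*m - 21*n^3 + n^2*(-73*m - 49) + n*(-59*m^2 - 158*m) + 28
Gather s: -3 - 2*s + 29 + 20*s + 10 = 18*s + 36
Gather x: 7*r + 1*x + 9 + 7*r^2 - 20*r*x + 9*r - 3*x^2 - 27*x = 7*r^2 + 16*r - 3*x^2 + x*(-20*r - 26) + 9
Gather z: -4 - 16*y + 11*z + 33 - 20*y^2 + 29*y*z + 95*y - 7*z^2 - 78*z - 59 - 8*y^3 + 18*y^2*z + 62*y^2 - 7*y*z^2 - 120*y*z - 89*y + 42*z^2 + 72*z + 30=-8*y^3 + 42*y^2 - 10*y + z^2*(35 - 7*y) + z*(18*y^2 - 91*y + 5)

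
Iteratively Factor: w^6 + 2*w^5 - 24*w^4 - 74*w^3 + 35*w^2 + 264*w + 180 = (w + 3)*(w^5 - w^4 - 21*w^3 - 11*w^2 + 68*w + 60) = (w + 1)*(w + 3)*(w^4 - 2*w^3 - 19*w^2 + 8*w + 60) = (w - 5)*(w + 1)*(w + 3)*(w^3 + 3*w^2 - 4*w - 12) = (w - 5)*(w + 1)*(w + 3)^2*(w^2 - 4) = (w - 5)*(w + 1)*(w + 2)*(w + 3)^2*(w - 2)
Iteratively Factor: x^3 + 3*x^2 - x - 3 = (x + 3)*(x^2 - 1) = (x + 1)*(x + 3)*(x - 1)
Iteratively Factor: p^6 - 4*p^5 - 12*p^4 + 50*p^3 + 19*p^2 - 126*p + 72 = (p - 3)*(p^5 - p^4 - 15*p^3 + 5*p^2 + 34*p - 24) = (p - 3)*(p + 2)*(p^4 - 3*p^3 - 9*p^2 + 23*p - 12) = (p - 3)*(p - 1)*(p + 2)*(p^3 - 2*p^2 - 11*p + 12) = (p - 4)*(p - 3)*(p - 1)*(p + 2)*(p^2 + 2*p - 3) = (p - 4)*(p - 3)*(p - 1)^2*(p + 2)*(p + 3)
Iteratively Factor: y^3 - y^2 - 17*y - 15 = (y - 5)*(y^2 + 4*y + 3) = (y - 5)*(y + 1)*(y + 3)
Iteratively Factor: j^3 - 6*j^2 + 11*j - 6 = (j - 3)*(j^2 - 3*j + 2) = (j - 3)*(j - 1)*(j - 2)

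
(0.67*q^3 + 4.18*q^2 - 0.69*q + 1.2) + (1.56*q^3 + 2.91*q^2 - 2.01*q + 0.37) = 2.23*q^3 + 7.09*q^2 - 2.7*q + 1.57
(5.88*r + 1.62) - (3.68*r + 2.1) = 2.2*r - 0.48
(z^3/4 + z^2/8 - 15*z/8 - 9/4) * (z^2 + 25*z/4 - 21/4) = z^5/4 + 27*z^4/16 - 77*z^3/32 - 117*z^2/8 - 135*z/32 + 189/16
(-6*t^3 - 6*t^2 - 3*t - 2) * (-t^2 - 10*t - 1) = 6*t^5 + 66*t^4 + 69*t^3 + 38*t^2 + 23*t + 2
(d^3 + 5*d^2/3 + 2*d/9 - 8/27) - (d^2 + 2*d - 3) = d^3 + 2*d^2/3 - 16*d/9 + 73/27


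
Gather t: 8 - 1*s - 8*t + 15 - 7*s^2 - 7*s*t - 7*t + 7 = -7*s^2 - s + t*(-7*s - 15) + 30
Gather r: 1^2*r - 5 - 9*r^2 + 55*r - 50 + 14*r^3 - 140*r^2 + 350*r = 14*r^3 - 149*r^2 + 406*r - 55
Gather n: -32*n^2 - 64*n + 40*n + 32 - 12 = -32*n^2 - 24*n + 20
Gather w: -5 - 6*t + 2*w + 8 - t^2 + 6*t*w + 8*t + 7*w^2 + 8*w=-t^2 + 2*t + 7*w^2 + w*(6*t + 10) + 3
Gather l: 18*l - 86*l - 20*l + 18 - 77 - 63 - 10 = -88*l - 132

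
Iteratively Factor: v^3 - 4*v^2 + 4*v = (v)*(v^2 - 4*v + 4) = v*(v - 2)*(v - 2)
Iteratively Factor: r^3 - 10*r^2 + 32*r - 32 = (r - 4)*(r^2 - 6*r + 8) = (r - 4)^2*(r - 2)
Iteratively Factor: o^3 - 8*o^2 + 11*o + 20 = (o - 5)*(o^2 - 3*o - 4) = (o - 5)*(o + 1)*(o - 4)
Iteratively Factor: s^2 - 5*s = (s)*(s - 5)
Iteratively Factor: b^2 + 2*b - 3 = (b + 3)*(b - 1)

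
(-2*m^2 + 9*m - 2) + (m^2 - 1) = -m^2 + 9*m - 3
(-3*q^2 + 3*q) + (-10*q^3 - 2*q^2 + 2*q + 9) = -10*q^3 - 5*q^2 + 5*q + 9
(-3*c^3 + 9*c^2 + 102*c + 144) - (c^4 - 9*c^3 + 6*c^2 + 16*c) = -c^4 + 6*c^3 + 3*c^2 + 86*c + 144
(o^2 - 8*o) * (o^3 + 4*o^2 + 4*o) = o^5 - 4*o^4 - 28*o^3 - 32*o^2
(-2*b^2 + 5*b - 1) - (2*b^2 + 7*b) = -4*b^2 - 2*b - 1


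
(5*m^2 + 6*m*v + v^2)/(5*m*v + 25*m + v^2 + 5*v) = (m + v)/(v + 5)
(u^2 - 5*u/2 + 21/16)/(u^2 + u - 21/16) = (4*u - 7)/(4*u + 7)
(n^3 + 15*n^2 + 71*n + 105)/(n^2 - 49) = (n^2 + 8*n + 15)/(n - 7)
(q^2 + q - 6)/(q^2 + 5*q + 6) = (q - 2)/(q + 2)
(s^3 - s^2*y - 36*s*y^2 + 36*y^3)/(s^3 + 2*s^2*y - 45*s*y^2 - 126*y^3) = (-s^2 + 7*s*y - 6*y^2)/(-s^2 + 4*s*y + 21*y^2)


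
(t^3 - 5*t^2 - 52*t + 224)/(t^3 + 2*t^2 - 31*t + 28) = (t - 8)/(t - 1)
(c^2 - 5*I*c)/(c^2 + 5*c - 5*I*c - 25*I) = c/(c + 5)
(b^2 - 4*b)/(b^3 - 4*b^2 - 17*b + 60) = b*(b - 4)/(b^3 - 4*b^2 - 17*b + 60)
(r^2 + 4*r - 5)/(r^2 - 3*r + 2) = (r + 5)/(r - 2)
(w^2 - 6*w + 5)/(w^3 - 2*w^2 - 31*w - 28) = (-w^2 + 6*w - 5)/(-w^3 + 2*w^2 + 31*w + 28)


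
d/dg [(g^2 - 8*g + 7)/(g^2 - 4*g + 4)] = 2*(2*g + 1)/(g^3 - 6*g^2 + 12*g - 8)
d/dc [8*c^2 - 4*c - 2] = 16*c - 4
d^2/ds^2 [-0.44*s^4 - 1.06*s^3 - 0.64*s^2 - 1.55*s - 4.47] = -5.28*s^2 - 6.36*s - 1.28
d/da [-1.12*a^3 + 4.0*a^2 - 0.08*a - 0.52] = -3.36*a^2 + 8.0*a - 0.08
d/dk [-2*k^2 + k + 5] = 1 - 4*k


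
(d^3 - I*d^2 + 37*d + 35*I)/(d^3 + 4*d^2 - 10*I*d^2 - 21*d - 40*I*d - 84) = (d^2 + 6*I*d - 5)/(d^2 + d*(4 - 3*I) - 12*I)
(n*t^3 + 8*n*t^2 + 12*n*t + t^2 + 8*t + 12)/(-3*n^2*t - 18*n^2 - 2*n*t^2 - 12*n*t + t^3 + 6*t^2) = (n*t^2 + 2*n*t + t + 2)/(-3*n^2 - 2*n*t + t^2)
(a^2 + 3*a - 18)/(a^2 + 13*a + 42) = (a - 3)/(a + 7)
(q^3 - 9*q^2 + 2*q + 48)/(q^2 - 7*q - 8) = (q^2 - q - 6)/(q + 1)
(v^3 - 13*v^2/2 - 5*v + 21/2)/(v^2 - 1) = (2*v^2 - 11*v - 21)/(2*(v + 1))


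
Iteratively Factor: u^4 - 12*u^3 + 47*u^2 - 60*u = (u - 4)*(u^3 - 8*u^2 + 15*u) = u*(u - 4)*(u^2 - 8*u + 15) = u*(u - 5)*(u - 4)*(u - 3)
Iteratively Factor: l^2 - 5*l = (l)*(l - 5)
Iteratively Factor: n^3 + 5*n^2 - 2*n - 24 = (n - 2)*(n^2 + 7*n + 12) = (n - 2)*(n + 4)*(n + 3)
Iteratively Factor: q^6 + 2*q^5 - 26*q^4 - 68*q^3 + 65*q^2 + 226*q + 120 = (q + 1)*(q^5 + q^4 - 27*q^3 - 41*q^2 + 106*q + 120) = (q - 5)*(q + 1)*(q^4 + 6*q^3 + 3*q^2 - 26*q - 24) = (q - 5)*(q + 1)*(q + 4)*(q^3 + 2*q^2 - 5*q - 6) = (q - 5)*(q + 1)^2*(q + 4)*(q^2 + q - 6) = (q - 5)*(q - 2)*(q + 1)^2*(q + 4)*(q + 3)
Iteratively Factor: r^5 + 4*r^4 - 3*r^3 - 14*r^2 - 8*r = (r - 2)*(r^4 + 6*r^3 + 9*r^2 + 4*r) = (r - 2)*(r + 4)*(r^3 + 2*r^2 + r) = (r - 2)*(r + 1)*(r + 4)*(r^2 + r) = r*(r - 2)*(r + 1)*(r + 4)*(r + 1)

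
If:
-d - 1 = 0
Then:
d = -1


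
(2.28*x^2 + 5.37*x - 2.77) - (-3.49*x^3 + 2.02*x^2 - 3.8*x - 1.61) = 3.49*x^3 + 0.26*x^2 + 9.17*x - 1.16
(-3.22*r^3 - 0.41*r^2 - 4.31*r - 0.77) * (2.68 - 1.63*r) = 5.2486*r^4 - 7.9613*r^3 + 5.9265*r^2 - 10.2957*r - 2.0636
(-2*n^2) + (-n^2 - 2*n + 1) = -3*n^2 - 2*n + 1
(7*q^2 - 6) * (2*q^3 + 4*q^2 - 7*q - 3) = 14*q^5 + 28*q^4 - 61*q^3 - 45*q^2 + 42*q + 18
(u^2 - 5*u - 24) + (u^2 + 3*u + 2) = 2*u^2 - 2*u - 22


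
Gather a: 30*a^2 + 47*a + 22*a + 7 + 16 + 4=30*a^2 + 69*a + 27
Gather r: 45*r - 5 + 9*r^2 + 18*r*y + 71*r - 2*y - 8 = 9*r^2 + r*(18*y + 116) - 2*y - 13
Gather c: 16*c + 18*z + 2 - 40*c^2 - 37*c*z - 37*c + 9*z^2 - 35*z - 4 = -40*c^2 + c*(-37*z - 21) + 9*z^2 - 17*z - 2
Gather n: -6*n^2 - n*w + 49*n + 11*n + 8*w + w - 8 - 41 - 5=-6*n^2 + n*(60 - w) + 9*w - 54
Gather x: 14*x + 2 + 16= 14*x + 18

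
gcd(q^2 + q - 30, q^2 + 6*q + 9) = 1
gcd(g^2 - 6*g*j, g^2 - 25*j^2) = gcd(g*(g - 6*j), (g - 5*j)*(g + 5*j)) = 1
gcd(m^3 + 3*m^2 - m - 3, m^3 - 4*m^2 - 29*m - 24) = m^2 + 4*m + 3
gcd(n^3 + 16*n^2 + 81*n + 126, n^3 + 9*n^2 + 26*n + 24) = n + 3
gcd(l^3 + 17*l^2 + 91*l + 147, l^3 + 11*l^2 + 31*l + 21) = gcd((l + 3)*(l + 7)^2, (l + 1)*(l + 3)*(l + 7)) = l^2 + 10*l + 21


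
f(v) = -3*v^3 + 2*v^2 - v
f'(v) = -9*v^2 + 4*v - 1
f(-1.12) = 7.84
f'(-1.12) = -16.77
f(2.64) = -43.90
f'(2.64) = -53.17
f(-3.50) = 156.62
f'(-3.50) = -125.25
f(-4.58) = 334.75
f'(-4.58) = -208.11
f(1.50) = -7.12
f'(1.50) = -15.25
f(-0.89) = 4.59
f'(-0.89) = -11.69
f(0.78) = -0.99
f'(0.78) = -3.36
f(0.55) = -0.44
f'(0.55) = -1.52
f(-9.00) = 2358.00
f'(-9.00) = -766.00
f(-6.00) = 726.00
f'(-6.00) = -349.00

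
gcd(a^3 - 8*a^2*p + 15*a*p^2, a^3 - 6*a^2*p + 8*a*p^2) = a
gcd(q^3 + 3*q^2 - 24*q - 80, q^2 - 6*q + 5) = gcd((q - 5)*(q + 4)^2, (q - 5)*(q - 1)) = q - 5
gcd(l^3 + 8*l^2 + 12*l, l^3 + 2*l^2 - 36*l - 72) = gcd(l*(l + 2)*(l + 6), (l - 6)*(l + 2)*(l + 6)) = l^2 + 8*l + 12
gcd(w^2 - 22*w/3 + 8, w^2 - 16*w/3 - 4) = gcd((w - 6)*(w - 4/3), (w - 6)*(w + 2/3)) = w - 6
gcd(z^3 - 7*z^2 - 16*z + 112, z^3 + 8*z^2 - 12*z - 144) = z - 4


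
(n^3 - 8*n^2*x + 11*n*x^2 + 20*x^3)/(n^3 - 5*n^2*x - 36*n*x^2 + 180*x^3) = (-n^2 + 3*n*x + 4*x^2)/(-n^2 + 36*x^2)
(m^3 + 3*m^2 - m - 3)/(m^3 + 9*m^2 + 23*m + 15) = (m - 1)/(m + 5)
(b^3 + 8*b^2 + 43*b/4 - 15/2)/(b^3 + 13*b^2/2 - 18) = (4*b^2 + 8*b - 5)/(2*(2*b^2 + b - 6))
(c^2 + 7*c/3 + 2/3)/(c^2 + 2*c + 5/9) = 3*(c + 2)/(3*c + 5)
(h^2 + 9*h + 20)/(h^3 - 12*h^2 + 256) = (h + 5)/(h^2 - 16*h + 64)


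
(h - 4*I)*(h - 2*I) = h^2 - 6*I*h - 8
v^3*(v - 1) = v^4 - v^3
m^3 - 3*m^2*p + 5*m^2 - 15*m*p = m*(m + 5)*(m - 3*p)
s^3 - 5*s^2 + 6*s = s*(s - 3)*(s - 2)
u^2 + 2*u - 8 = (u - 2)*(u + 4)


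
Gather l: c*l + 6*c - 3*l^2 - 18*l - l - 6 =6*c - 3*l^2 + l*(c - 19) - 6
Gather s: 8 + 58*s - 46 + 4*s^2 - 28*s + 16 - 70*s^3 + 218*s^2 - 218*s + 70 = -70*s^3 + 222*s^2 - 188*s + 48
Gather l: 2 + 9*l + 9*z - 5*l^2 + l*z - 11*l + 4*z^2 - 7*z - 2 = -5*l^2 + l*(z - 2) + 4*z^2 + 2*z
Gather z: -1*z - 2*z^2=-2*z^2 - z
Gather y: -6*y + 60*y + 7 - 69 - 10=54*y - 72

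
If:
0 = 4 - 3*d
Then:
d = 4/3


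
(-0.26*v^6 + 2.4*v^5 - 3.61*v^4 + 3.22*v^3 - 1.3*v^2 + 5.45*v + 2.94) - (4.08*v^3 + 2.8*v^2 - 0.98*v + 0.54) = -0.26*v^6 + 2.4*v^5 - 3.61*v^4 - 0.86*v^3 - 4.1*v^2 + 6.43*v + 2.4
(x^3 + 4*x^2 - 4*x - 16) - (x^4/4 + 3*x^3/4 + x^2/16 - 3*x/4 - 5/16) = -x^4/4 + x^3/4 + 63*x^2/16 - 13*x/4 - 251/16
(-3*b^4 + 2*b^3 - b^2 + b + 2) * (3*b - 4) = -9*b^5 + 18*b^4 - 11*b^3 + 7*b^2 + 2*b - 8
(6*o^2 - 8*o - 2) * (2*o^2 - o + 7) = 12*o^4 - 22*o^3 + 46*o^2 - 54*o - 14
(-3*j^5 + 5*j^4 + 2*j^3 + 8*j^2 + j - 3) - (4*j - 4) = -3*j^5 + 5*j^4 + 2*j^3 + 8*j^2 - 3*j + 1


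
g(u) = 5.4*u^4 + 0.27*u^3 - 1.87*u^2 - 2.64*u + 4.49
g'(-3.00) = -567.33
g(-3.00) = 425.69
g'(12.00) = 37393.92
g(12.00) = 112144.49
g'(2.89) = 514.69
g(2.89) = 364.45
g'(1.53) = 70.90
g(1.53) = 26.63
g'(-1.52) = -70.94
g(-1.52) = 32.06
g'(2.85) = 493.30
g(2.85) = 344.29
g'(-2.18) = -214.42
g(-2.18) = 120.52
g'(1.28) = 39.20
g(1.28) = 13.11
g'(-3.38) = -814.82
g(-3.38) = 686.42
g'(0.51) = -1.47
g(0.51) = 3.06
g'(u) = 21.6*u^3 + 0.81*u^2 - 3.74*u - 2.64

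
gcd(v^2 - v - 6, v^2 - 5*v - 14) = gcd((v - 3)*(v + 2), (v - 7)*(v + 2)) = v + 2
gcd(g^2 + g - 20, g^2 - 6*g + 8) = g - 4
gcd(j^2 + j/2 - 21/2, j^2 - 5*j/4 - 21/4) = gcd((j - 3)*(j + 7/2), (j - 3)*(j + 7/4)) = j - 3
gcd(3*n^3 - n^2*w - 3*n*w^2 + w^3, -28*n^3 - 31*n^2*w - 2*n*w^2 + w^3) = n + w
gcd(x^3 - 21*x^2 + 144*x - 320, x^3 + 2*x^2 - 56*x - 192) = x - 8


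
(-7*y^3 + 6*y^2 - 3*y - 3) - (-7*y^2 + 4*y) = -7*y^3 + 13*y^2 - 7*y - 3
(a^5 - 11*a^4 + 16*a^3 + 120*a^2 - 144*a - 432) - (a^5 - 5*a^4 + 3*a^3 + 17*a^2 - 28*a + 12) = -6*a^4 + 13*a^3 + 103*a^2 - 116*a - 444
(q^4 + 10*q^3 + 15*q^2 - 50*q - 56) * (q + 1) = q^5 + 11*q^4 + 25*q^3 - 35*q^2 - 106*q - 56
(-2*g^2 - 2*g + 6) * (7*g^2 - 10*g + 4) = -14*g^4 + 6*g^3 + 54*g^2 - 68*g + 24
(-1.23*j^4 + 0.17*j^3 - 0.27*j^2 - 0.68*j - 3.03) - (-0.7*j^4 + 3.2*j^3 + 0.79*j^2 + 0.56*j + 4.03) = -0.53*j^4 - 3.03*j^3 - 1.06*j^2 - 1.24*j - 7.06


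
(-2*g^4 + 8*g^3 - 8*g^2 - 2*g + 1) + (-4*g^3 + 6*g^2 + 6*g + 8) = -2*g^4 + 4*g^3 - 2*g^2 + 4*g + 9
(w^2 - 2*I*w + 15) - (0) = w^2 - 2*I*w + 15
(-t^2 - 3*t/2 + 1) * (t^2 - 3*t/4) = -t^4 - 3*t^3/4 + 17*t^2/8 - 3*t/4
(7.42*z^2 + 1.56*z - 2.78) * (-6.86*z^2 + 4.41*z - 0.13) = -50.9012*z^4 + 22.0206*z^3 + 24.9858*z^2 - 12.4626*z + 0.3614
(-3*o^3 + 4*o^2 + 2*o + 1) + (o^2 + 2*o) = -3*o^3 + 5*o^2 + 4*o + 1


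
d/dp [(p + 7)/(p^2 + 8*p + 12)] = (p^2 + 8*p - 2*(p + 4)*(p + 7) + 12)/(p^2 + 8*p + 12)^2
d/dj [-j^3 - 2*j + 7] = -3*j^2 - 2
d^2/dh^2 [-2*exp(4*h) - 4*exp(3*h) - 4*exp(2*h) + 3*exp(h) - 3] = (-32*exp(3*h) - 36*exp(2*h) - 16*exp(h) + 3)*exp(h)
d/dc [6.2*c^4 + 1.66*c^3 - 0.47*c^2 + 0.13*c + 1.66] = 24.8*c^3 + 4.98*c^2 - 0.94*c + 0.13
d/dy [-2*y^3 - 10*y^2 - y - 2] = -6*y^2 - 20*y - 1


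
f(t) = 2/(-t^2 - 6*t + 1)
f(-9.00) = -0.08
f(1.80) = -0.15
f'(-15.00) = 0.00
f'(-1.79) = 0.07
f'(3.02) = 0.03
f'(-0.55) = 0.61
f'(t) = 2*(2*t + 6)/(-t^2 - 6*t + 1)^2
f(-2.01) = 0.22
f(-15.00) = -0.01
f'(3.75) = 0.02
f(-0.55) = 0.50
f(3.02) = -0.08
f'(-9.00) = -0.04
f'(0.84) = 0.68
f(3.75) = -0.06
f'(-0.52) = 0.67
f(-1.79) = 0.23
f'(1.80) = 0.11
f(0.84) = -0.42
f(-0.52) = 0.52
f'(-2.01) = 0.05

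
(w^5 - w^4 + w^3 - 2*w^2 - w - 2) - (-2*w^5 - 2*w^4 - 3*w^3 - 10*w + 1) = 3*w^5 + w^4 + 4*w^3 - 2*w^2 + 9*w - 3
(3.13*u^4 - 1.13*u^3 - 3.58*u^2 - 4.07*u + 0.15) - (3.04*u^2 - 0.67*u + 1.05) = 3.13*u^4 - 1.13*u^3 - 6.62*u^2 - 3.4*u - 0.9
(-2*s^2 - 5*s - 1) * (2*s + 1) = -4*s^3 - 12*s^2 - 7*s - 1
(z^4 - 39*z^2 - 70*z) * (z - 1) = z^5 - z^4 - 39*z^3 - 31*z^2 + 70*z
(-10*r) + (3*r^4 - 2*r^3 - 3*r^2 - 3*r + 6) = 3*r^4 - 2*r^3 - 3*r^2 - 13*r + 6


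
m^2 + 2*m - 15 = (m - 3)*(m + 5)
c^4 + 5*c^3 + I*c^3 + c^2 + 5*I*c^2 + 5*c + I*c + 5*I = (c + 5)*(c - I)*(c + I)^2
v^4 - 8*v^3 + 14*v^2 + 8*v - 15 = (v - 5)*(v - 3)*(v - 1)*(v + 1)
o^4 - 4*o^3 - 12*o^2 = o^2*(o - 6)*(o + 2)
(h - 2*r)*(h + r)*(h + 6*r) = h^3 + 5*h^2*r - 8*h*r^2 - 12*r^3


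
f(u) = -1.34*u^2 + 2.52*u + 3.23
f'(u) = 2.52 - 2.68*u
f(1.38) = 4.16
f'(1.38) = -1.18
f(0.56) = 4.22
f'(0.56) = 1.02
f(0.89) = 4.41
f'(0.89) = 0.13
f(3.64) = -5.35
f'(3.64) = -7.24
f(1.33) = 4.21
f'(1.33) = -1.04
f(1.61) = 3.81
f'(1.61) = -1.79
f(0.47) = 4.12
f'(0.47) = 1.26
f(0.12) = 3.51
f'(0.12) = 2.20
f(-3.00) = -16.39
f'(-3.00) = 10.56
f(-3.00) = -16.39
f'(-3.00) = 10.56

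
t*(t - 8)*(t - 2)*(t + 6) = t^4 - 4*t^3 - 44*t^2 + 96*t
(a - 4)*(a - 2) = a^2 - 6*a + 8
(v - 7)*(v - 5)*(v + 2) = v^3 - 10*v^2 + 11*v + 70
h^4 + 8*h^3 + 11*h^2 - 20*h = h*(h - 1)*(h + 4)*(h + 5)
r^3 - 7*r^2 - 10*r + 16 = (r - 8)*(r - 1)*(r + 2)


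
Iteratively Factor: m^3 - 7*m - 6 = (m + 1)*(m^2 - m - 6) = (m + 1)*(m + 2)*(m - 3)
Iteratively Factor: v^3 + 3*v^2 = (v)*(v^2 + 3*v) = v^2*(v + 3)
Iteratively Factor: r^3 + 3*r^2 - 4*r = (r - 1)*(r^2 + 4*r) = (r - 1)*(r + 4)*(r)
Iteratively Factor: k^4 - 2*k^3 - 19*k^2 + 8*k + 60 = (k + 3)*(k^3 - 5*k^2 - 4*k + 20) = (k - 5)*(k + 3)*(k^2 - 4) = (k - 5)*(k + 2)*(k + 3)*(k - 2)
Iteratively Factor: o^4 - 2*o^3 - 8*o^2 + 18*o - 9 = (o - 1)*(o^3 - o^2 - 9*o + 9) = (o - 1)^2*(o^2 - 9) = (o - 3)*(o - 1)^2*(o + 3)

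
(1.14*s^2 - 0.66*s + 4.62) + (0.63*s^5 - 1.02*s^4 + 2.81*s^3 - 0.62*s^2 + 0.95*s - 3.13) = 0.63*s^5 - 1.02*s^4 + 2.81*s^3 + 0.52*s^2 + 0.29*s + 1.49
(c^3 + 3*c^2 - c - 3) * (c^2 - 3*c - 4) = c^5 - 14*c^3 - 12*c^2 + 13*c + 12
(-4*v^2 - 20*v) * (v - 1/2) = -4*v^3 - 18*v^2 + 10*v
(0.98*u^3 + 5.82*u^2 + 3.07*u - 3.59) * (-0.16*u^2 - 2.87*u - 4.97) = -0.1568*u^5 - 3.7438*u^4 - 22.0652*u^3 - 37.1619*u^2 - 4.9546*u + 17.8423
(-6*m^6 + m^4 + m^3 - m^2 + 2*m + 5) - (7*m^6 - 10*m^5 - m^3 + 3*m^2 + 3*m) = -13*m^6 + 10*m^5 + m^4 + 2*m^3 - 4*m^2 - m + 5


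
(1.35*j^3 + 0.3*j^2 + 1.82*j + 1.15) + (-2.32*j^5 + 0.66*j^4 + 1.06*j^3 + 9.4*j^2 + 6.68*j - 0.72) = -2.32*j^5 + 0.66*j^4 + 2.41*j^3 + 9.7*j^2 + 8.5*j + 0.43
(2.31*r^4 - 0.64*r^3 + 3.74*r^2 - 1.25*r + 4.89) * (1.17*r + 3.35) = 2.7027*r^5 + 6.9897*r^4 + 2.2318*r^3 + 11.0665*r^2 + 1.5338*r + 16.3815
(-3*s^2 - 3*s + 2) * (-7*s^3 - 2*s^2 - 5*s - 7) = 21*s^5 + 27*s^4 + 7*s^3 + 32*s^2 + 11*s - 14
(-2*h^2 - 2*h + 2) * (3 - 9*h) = 18*h^3 + 12*h^2 - 24*h + 6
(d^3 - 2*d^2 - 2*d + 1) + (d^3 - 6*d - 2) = 2*d^3 - 2*d^2 - 8*d - 1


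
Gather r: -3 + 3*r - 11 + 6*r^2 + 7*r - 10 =6*r^2 + 10*r - 24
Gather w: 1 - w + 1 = 2 - w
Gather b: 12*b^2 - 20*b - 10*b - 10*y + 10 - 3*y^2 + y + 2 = 12*b^2 - 30*b - 3*y^2 - 9*y + 12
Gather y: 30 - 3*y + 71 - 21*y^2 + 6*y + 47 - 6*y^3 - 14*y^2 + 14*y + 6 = -6*y^3 - 35*y^2 + 17*y + 154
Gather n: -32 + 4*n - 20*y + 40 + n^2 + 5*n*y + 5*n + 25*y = n^2 + n*(5*y + 9) + 5*y + 8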